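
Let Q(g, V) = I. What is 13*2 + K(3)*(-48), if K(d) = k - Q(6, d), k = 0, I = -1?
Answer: -22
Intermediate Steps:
Q(g, V) = -1
K(d) = 1 (K(d) = 0 - 1*(-1) = 0 + 1 = 1)
13*2 + K(3)*(-48) = 13*2 + 1*(-48) = 26 - 48 = -22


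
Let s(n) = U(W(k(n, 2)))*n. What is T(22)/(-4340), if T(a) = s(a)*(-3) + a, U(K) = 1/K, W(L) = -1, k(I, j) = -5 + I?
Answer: -22/1085 ≈ -0.020276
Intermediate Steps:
s(n) = -n (s(n) = n/(-1) = -n)
T(a) = 4*a (T(a) = -a*(-3) + a = 3*a + a = 4*a)
T(22)/(-4340) = (4*22)/(-4340) = 88*(-1/4340) = -22/1085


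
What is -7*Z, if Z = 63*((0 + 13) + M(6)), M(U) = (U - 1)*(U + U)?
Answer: -32193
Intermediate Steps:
M(U) = 2*U*(-1 + U) (M(U) = (-1 + U)*(2*U) = 2*U*(-1 + U))
Z = 4599 (Z = 63*((0 + 13) + 2*6*(-1 + 6)) = 63*(13 + 2*6*5) = 63*(13 + 60) = 63*73 = 4599)
-7*Z = -7*4599 = -32193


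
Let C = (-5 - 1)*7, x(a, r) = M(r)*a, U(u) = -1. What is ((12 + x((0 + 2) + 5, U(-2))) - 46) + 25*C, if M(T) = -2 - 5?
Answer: -1133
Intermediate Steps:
M(T) = -7
x(a, r) = -7*a
C = -42 (C = -6*7 = -42)
((12 + x((0 + 2) + 5, U(-2))) - 46) + 25*C = ((12 - 7*((0 + 2) + 5)) - 46) + 25*(-42) = ((12 - 7*(2 + 5)) - 46) - 1050 = ((12 - 7*7) - 46) - 1050 = ((12 - 49) - 46) - 1050 = (-37 - 46) - 1050 = -83 - 1050 = -1133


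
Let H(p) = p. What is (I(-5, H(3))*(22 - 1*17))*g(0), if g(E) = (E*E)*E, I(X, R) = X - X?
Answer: 0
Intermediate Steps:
I(X, R) = 0
g(E) = E³ (g(E) = E²*E = E³)
(I(-5, H(3))*(22 - 1*17))*g(0) = (0*(22 - 1*17))*0³ = (0*(22 - 17))*0 = (0*5)*0 = 0*0 = 0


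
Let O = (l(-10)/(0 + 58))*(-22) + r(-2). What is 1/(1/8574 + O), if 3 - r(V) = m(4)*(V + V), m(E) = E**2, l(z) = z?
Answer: 248646/17602451 ≈ 0.014126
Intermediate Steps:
r(V) = 3 - 32*V (r(V) = 3 - 4**2*(V + V) = 3 - 16*2*V = 3 - 32*V)
O = 2053/29 (O = -10/(0 + 58)*(-22) + (3 - 32*(-2)) = -10/58*(-22) + (3 + 64) = -10*1/58*(-22) + 67 = -5/29*(-22) + 67 = 110/29 + 67 = 2053/29 ≈ 70.793)
1/(1/8574 + O) = 1/(1/8574 + 2053/29) = 1/(17602451/248646) = 248646/17602451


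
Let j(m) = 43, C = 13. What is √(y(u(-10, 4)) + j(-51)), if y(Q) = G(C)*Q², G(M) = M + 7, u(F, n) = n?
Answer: 11*√3 ≈ 19.053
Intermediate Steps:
G(M) = 7 + M
y(Q) = 20*Q² (y(Q) = (7 + 13)*Q² = 20*Q²)
√(y(u(-10, 4)) + j(-51)) = √(20*4² + 43) = √(20*16 + 43) = √(320 + 43) = √363 = 11*√3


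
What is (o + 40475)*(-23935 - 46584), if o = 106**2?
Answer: -3646608009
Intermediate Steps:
o = 11236
(o + 40475)*(-23935 - 46584) = (11236 + 40475)*(-23935 - 46584) = 51711*(-70519) = -3646608009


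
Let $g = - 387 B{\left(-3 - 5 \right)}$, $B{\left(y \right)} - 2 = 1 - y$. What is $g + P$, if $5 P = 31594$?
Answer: $\frac{10309}{5} \approx 2061.8$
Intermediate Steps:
$B{\left(y \right)} = 3 - y$ ($B{\left(y \right)} = 2 - \left(-1 + y\right) = 3 - y$)
$g = -4257$ ($g = - 387 \left(3 - \left(-3 - 5\right)\right) = - 387 \left(3 - -8\right) = - 387 \left(3 + 8\right) = \left(-387\right) 11 = -4257$)
$P = \frac{31594}{5}$ ($P = \frac{1}{5} \cdot 31594 = \frac{31594}{5} \approx 6318.8$)
$g + P = -4257 + \frac{31594}{5} = \frac{10309}{5}$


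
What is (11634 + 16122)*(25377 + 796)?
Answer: 726457788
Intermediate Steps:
(11634 + 16122)*(25377 + 796) = 27756*26173 = 726457788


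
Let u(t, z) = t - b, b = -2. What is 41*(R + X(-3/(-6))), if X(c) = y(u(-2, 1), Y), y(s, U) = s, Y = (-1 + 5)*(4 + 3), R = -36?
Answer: -1476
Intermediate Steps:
Y = 28 (Y = 4*7 = 28)
u(t, z) = 2 + t (u(t, z) = t - 1*(-2) = t + 2 = 2 + t)
X(c) = 0 (X(c) = 2 - 2 = 0)
41*(R + X(-3/(-6))) = 41*(-36 + 0) = 41*(-36) = -1476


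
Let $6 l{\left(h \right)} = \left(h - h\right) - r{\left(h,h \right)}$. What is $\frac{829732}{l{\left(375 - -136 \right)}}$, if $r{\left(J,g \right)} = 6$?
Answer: $-829732$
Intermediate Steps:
$l{\left(h \right)} = -1$ ($l{\left(h \right)} = \frac{\left(h - h\right) - 6}{6} = \frac{0 - 6}{6} = \frac{1}{6} \left(-6\right) = -1$)
$\frac{829732}{l{\left(375 - -136 \right)}} = \frac{829732}{-1} = 829732 \left(-1\right) = -829732$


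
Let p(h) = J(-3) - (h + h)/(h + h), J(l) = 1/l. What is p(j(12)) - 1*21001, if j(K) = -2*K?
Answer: -63007/3 ≈ -21002.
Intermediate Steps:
J(l) = 1/l
p(h) = -4/3 (p(h) = 1/(-3) - (h + h)/(h + h) = -⅓ - 2*h/(2*h) = -⅓ - 2*h*1/(2*h) = -⅓ - 1*1 = -⅓ - 1 = -4/3)
p(j(12)) - 1*21001 = -4/3 - 1*21001 = -4/3 - 21001 = -63007/3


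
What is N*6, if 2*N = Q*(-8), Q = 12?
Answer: -288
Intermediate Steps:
N = -48 (N = (12*(-8))/2 = (½)*(-96) = -48)
N*6 = -48*6 = -288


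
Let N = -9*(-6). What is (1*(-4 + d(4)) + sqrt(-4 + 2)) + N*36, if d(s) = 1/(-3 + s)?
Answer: 1941 + I*sqrt(2) ≈ 1941.0 + 1.4142*I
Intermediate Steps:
N = 54
(1*(-4 + d(4)) + sqrt(-4 + 2)) + N*36 = (1*(-4 + 1/(-3 + 4)) + sqrt(-4 + 2)) + 54*36 = (1*(-4 + 1/1) + sqrt(-2)) + 1944 = (1*(-4 + 1) + I*sqrt(2)) + 1944 = (1*(-3) + I*sqrt(2)) + 1944 = (-3 + I*sqrt(2)) + 1944 = 1941 + I*sqrt(2)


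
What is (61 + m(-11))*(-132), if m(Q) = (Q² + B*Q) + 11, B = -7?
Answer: -35640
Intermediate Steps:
m(Q) = 11 + Q² - 7*Q (m(Q) = (Q² - 7*Q) + 11 = 11 + Q² - 7*Q)
(61 + m(-11))*(-132) = (61 + (11 + (-11)² - 7*(-11)))*(-132) = (61 + (11 + 121 + 77))*(-132) = (61 + 209)*(-132) = 270*(-132) = -35640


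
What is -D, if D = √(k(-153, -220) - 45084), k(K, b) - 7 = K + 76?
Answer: -I*√45154 ≈ -212.49*I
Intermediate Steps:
k(K, b) = 83 + K (k(K, b) = 7 + (K + 76) = 7 + (76 + K) = 83 + K)
D = I*√45154 (D = √((83 - 153) - 45084) = √(-70 - 45084) = √(-45154) = I*√45154 ≈ 212.49*I)
-D = -I*√45154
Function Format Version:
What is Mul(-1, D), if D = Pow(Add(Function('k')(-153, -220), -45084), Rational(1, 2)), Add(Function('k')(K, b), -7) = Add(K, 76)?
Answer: Mul(-1, I, Pow(45154, Rational(1, 2))) ≈ Mul(-212.49, I)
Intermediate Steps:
Function('k')(K, b) = Add(83, K) (Function('k')(K, b) = Add(7, Add(K, 76)) = Add(7, Add(76, K)) = Add(83, K))
D = Mul(I, Pow(45154, Rational(1, 2))) (D = Pow(Add(Add(83, -153), -45084), Rational(1, 2)) = Pow(Add(-70, -45084), Rational(1, 2)) = Pow(-45154, Rational(1, 2)) = Mul(I, Pow(45154, Rational(1, 2))) ≈ Mul(212.49, I))
Mul(-1, D) = Mul(-1, Mul(I, Pow(45154, Rational(1, 2)))) = Mul(-1, I, Pow(45154, Rational(1, 2)))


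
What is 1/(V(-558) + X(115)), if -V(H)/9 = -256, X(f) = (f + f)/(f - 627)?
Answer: 256/589709 ≈ 0.00043411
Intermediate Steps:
X(f) = 2*f/(-627 + f) (X(f) = (2*f)/(-627 + f) = 2*f/(-627 + f))
V(H) = 2304 (V(H) = -9*(-256) = 2304)
1/(V(-558) + X(115)) = 1/(2304 + 2*115/(-627 + 115)) = 1/(2304 + 2*115/(-512)) = 1/(2304 + 2*115*(-1/512)) = 1/(2304 - 115/256) = 1/(589709/256) = 256/589709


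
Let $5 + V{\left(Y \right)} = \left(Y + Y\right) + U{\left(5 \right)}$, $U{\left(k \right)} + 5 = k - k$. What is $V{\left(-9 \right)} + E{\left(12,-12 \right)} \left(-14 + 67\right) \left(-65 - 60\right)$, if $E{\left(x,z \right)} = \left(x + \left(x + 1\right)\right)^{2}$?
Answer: $-4140653$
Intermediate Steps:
$E{\left(x,z \right)} = \left(1 + 2 x\right)^{2}$ ($E{\left(x,z \right)} = \left(x + \left(1 + x\right)\right)^{2} = \left(1 + 2 x\right)^{2}$)
$U{\left(k \right)} = -5$ ($U{\left(k \right)} = -5 + \left(k - k\right) = -5 + 0 = -5$)
$V{\left(Y \right)} = -10 + 2 Y$ ($V{\left(Y \right)} = -5 + \left(\left(Y + Y\right) - 5\right) = -5 + \left(2 Y - 5\right) = -5 + \left(-5 + 2 Y\right) = -10 + 2 Y$)
$V{\left(-9 \right)} + E{\left(12,-12 \right)} \left(-14 + 67\right) \left(-65 - 60\right) = \left(-10 + 2 \left(-9\right)\right) + \left(1 + 2 \cdot 12\right)^{2} \left(-14 + 67\right) \left(-65 - 60\right) = \left(-10 - 18\right) + \left(1 + 24\right)^{2} \cdot 53 \left(-125\right) = -28 + 25^{2} \left(-6625\right) = -28 + 625 \left(-6625\right) = -28 - 4140625 = -4140653$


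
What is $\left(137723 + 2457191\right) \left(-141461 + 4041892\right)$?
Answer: $10121283007934$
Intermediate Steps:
$\left(137723 + 2457191\right) \left(-141461 + 4041892\right) = 2594914 \cdot 3900431 = 10121283007934$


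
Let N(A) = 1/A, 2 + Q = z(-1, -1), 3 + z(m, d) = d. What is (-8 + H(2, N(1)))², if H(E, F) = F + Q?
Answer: 169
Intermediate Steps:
z(m, d) = -3 + d
Q = -6 (Q = -2 + (-3 - 1) = -2 - 4 = -6)
H(E, F) = -6 + F (H(E, F) = F - 6 = -6 + F)
(-8 + H(2, N(1)))² = (-8 + (-6 + 1/1))² = (-8 + (-6 + 1))² = (-8 - 5)² = (-13)² = 169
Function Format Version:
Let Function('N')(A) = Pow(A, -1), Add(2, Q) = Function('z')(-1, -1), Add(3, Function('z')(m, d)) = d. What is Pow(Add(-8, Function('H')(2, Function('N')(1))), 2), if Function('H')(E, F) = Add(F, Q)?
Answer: 169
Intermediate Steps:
Function('z')(m, d) = Add(-3, d)
Q = -6 (Q = Add(-2, Add(-3, -1)) = Add(-2, -4) = -6)
Function('H')(E, F) = Add(-6, F) (Function('H')(E, F) = Add(F, -6) = Add(-6, F))
Pow(Add(-8, Function('H')(2, Function('N')(1))), 2) = Pow(Add(-8, Add(-6, Pow(1, -1))), 2) = Pow(Add(-8, Add(-6, 1)), 2) = Pow(Add(-8, -5), 2) = Pow(-13, 2) = 169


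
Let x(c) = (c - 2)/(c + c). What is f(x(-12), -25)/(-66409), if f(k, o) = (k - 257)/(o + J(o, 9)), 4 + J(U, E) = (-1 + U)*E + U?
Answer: -3077/229509504 ≈ -1.3407e-5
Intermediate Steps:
x(c) = (-2 + c)/(2*c) (x(c) = (-2 + c)/((2*c)) = (-2 + c)*(1/(2*c)) = (-2 + c)/(2*c))
J(U, E) = -4 + U + E*(-1 + U) (J(U, E) = -4 + ((-1 + U)*E + U) = -4 + (E*(-1 + U) + U) = -4 + (U + E*(-1 + U)) = -4 + U + E*(-1 + U))
f(k, o) = (-257 + k)/(-13 + 11*o) (f(k, o) = (k - 257)/(o + (-4 + o - 1*9 + 9*o)) = (-257 + k)/(o + (-4 + o - 9 + 9*o)) = (-257 + k)/(o + (-13 + 10*o)) = (-257 + k)/(-13 + 11*o))
f(x(-12), -25)/(-66409) = ((-257 + (½)*(-2 - 12)/(-12))/(-13 + 11*(-25)))/(-66409) = ((-257 + (½)*(-1/12)*(-14))/(-13 - 275))*(-1/66409) = ((-257 + 7/12)/(-288))*(-1/66409) = -1/288*(-3077/12)*(-1/66409) = (3077/3456)*(-1/66409) = -3077/229509504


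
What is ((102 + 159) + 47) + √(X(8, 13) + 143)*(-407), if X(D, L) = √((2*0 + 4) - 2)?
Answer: 308 - 407*√(143 + √2) ≈ -4583.0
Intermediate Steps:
X(D, L) = √2 (X(D, L) = √((0 + 4) - 2) = √(4 - 2) = √2)
((102 + 159) + 47) + √(X(8, 13) + 143)*(-407) = ((102 + 159) + 47) + √(√2 + 143)*(-407) = (261 + 47) + √(143 + √2)*(-407) = 308 - 407*√(143 + √2)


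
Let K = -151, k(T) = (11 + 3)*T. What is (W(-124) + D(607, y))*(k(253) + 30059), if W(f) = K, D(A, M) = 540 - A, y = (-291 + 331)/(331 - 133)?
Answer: -7325018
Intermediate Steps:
y = 20/99 (y = 40/198 = 40*(1/198) = 20/99 ≈ 0.20202)
k(T) = 14*T
W(f) = -151
(W(-124) + D(607, y))*(k(253) + 30059) = (-151 + (540 - 1*607))*(14*253 + 30059) = (-151 + (540 - 607))*(3542 + 30059) = (-151 - 67)*33601 = -218*33601 = -7325018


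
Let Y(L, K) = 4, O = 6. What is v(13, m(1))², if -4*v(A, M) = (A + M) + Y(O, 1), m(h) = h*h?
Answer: 81/4 ≈ 20.250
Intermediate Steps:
m(h) = h²
v(A, M) = -1 - A/4 - M/4 (v(A, M) = -((A + M) + 4)/4 = -(4 + A + M)/4 = -1 - A/4 - M/4)
v(13, m(1))² = (-1 - ¼*13 - ¼*1²)² = (-1 - 13/4 - ¼*1)² = (-1 - 13/4 - ¼)² = (-9/2)² = 81/4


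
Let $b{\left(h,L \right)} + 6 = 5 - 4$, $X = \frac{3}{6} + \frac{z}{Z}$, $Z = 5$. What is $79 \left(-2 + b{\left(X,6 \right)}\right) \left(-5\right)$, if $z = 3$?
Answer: $2765$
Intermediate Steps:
$X = \frac{11}{10}$ ($X = \frac{3}{6} + \frac{3}{5} = 3 \cdot \frac{1}{6} + 3 \cdot \frac{1}{5} = \frac{1}{2} + \frac{3}{5} = \frac{11}{10} \approx 1.1$)
$b{\left(h,L \right)} = -5$ ($b{\left(h,L \right)} = -6 + \left(5 - 4\right) = -6 + 1 = -5$)
$79 \left(-2 + b{\left(X,6 \right)}\right) \left(-5\right) = 79 \left(-2 - 5\right) \left(-5\right) = 79 \left(\left(-7\right) \left(-5\right)\right) = 79 \cdot 35 = 2765$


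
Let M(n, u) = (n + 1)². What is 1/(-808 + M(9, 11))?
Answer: -1/708 ≈ -0.0014124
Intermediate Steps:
M(n, u) = (1 + n)²
1/(-808 + M(9, 11)) = 1/(-808 + (1 + 9)²) = 1/(-808 + 10²) = 1/(-808 + 100) = 1/(-708) = -1/708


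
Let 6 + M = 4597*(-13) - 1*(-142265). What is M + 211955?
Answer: 294453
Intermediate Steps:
M = 82498 (M = -6 + (4597*(-13) - 1*(-142265)) = -6 + (-59761 + 142265) = -6 + 82504 = 82498)
M + 211955 = 82498 + 211955 = 294453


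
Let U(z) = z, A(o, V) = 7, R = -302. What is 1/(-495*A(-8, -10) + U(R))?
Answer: -1/3767 ≈ -0.00026546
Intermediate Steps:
1/(-495*A(-8, -10) + U(R)) = 1/(-495*7 - 302) = 1/(-3465 - 302) = 1/(-3767) = -1/3767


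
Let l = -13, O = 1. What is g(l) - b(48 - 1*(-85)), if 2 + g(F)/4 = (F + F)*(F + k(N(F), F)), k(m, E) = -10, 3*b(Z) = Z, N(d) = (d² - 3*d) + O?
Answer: 7019/3 ≈ 2339.7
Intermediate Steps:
N(d) = 1 + d² - 3*d (N(d) = (d² - 3*d) + 1 = 1 + d² - 3*d)
b(Z) = Z/3
g(F) = -8 + 8*F*(-10 + F) (g(F) = -8 + 4*((F + F)*(F - 10)) = -8 + 4*((2*F)*(-10 + F)) = -8 + 4*(2*F*(-10 + F)) = -8 + 8*F*(-10 + F))
g(l) - b(48 - 1*(-85)) = (-8 - 80*(-13) + 8*(-13)²) - (48 - 1*(-85))/3 = (-8 + 1040 + 8*169) - (48 + 85)/3 = (-8 + 1040 + 1352) - 133/3 = 2384 - 1*133/3 = 2384 - 133/3 = 7019/3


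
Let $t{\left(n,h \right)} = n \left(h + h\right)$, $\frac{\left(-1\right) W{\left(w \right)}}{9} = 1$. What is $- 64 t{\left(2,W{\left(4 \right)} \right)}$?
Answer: $2304$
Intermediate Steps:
$W{\left(w \right)} = -9$ ($W{\left(w \right)} = \left(-9\right) 1 = -9$)
$t{\left(n,h \right)} = 2 h n$ ($t{\left(n,h \right)} = n 2 h = 2 h n$)
$- 64 t{\left(2,W{\left(4 \right)} \right)} = - 64 \cdot 2 \left(-9\right) 2 = \left(-64\right) \left(-36\right) = 2304$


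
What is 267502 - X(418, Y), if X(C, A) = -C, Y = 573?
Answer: 267920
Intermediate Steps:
267502 - X(418, Y) = 267502 - (-1)*418 = 267502 - 1*(-418) = 267502 + 418 = 267920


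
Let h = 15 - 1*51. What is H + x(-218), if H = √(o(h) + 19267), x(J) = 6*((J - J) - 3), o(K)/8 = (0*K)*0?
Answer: -18 + √19267 ≈ 120.81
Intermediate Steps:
h = -36 (h = 15 - 51 = -36)
o(K) = 0 (o(K) = 8*((0*K)*0) = 8*(0*0) = 8*0 = 0)
x(J) = -18 (x(J) = 6*(0 - 3) = 6*(-3) = -18)
H = √19267 (H = √(0 + 19267) = √19267 ≈ 138.81)
H + x(-218) = √19267 - 18 = -18 + √19267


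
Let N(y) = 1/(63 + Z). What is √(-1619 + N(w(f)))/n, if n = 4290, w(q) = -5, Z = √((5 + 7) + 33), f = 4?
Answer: √(-305988 - 14571*√5)/(12870*√(21 + √5)) ≈ 0.0093792*I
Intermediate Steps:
Z = 3*√5 (Z = √(12 + 33) = √45 = 3*√5 ≈ 6.7082)
N(y) = 1/(63 + 3*√5)
√(-1619 + N(w(f)))/n = √(-1619 + (7/436 - √5/1308))/4290 = √(-705877/436 - √5/1308)*(1/4290) = √(-705877/436 - √5/1308)/4290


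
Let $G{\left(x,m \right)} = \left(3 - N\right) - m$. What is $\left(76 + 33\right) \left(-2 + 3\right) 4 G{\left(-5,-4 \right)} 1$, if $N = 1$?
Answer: $2616$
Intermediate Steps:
$G{\left(x,m \right)} = 2 - m$ ($G{\left(x,m \right)} = \left(3 - 1\right) - m = 2 - m$)
$\left(76 + 33\right) \left(-2 + 3\right) 4 G{\left(-5,-4 \right)} 1 = \left(76 + 33\right) \left(-2 + 3\right) 4 \left(2 - -4\right) 1 = 109 \cdot 1 \cdot 4 \left(2 + 4\right) 1 = 109 \cdot 4 \cdot 6 \cdot 1 = 109 \cdot 24 \cdot 1 = 109 \cdot 24 = 2616$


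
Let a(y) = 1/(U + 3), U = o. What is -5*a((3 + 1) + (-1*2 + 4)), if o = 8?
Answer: -5/11 ≈ -0.45455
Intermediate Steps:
U = 8
a(y) = 1/11 (a(y) = 1/(8 + 3) = 1/11)
-5*a((3 + 1) + (-1*2 + 4)) = -5*1/11 = -5/11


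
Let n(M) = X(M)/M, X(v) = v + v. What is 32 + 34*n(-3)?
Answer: 100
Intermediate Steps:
X(v) = 2*v
n(M) = 2 (n(M) = (2*M)/M = 2)
32 + 34*n(-3) = 32 + 34*2 = 32 + 68 = 100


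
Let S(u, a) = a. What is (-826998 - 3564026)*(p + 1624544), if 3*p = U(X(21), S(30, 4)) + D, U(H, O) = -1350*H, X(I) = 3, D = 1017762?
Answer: -8617156266752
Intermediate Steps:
p = 337904 (p = (-1350*3 + 1017762)/3 = (-4050 + 1017762)/3 = (⅓)*1013712 = 337904)
(-826998 - 3564026)*(p + 1624544) = (-826998 - 3564026)*(337904 + 1624544) = -4391024*1962448 = -8617156266752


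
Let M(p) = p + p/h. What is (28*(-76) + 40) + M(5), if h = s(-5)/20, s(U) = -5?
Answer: -2103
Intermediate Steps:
h = -¼ (h = -5/20 = -5*1/20 = -¼ ≈ -0.25000)
M(p) = -3*p (M(p) = p + p/(-¼) = p + p*(-4) = p - 4*p = -3*p)
(28*(-76) + 40) + M(5) = (28*(-76) + 40) - 3*5 = (-2128 + 40) - 15 = -2088 - 15 = -2103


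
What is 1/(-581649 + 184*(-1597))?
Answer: -1/875497 ≈ -1.1422e-6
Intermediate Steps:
1/(-581649 + 184*(-1597)) = 1/(-581649 - 293848) = 1/(-875497) = -1/875497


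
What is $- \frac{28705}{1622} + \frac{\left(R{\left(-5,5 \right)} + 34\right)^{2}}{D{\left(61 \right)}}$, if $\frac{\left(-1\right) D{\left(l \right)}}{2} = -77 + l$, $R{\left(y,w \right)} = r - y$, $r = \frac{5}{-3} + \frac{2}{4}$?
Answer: $\frac{25255939}{934272} \approx 27.033$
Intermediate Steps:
$r = - \frac{7}{6}$ ($r = 5 \left(- \frac{1}{3}\right) + 2 \cdot \frac{1}{4} = - \frac{5}{3} + \frac{1}{2} = - \frac{7}{6} \approx -1.1667$)
$R{\left(y,w \right)} = - \frac{7}{6} - y$
$D{\left(l \right)} = 154 - 2 l$ ($D{\left(l \right)} = - 2 \left(-77 + l\right) = 154 - 2 l$)
$- \frac{28705}{1622} + \frac{\left(R{\left(-5,5 \right)} + 34\right)^{2}}{D{\left(61 \right)}} = - \frac{28705}{1622} + \frac{\left(\left(- \frac{7}{6} - -5\right) + 34\right)^{2}}{154 - 122} = \left(-28705\right) \frac{1}{1622} + \frac{\left(\left(- \frac{7}{6} + 5\right) + 34\right)^{2}}{154 - 122} = - \frac{28705}{1622} + \frac{\left(\frac{23}{6} + 34\right)^{2}}{32} = - \frac{28705}{1622} + \left(\frac{227}{6}\right)^{2} \cdot \frac{1}{32} = - \frac{28705}{1622} + \frac{51529}{36} \cdot \frac{1}{32} = - \frac{28705}{1622} + \frac{51529}{1152} = \frac{25255939}{934272}$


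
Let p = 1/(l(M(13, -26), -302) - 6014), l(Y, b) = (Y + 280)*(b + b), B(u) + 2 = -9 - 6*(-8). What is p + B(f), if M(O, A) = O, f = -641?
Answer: 6770481/182986 ≈ 37.000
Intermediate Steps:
B(u) = 37 (B(u) = -2 + (-9 - 6*(-8)) = -2 + (-9 + 48) = -2 + 39 = 37)
l(Y, b) = 2*b*(280 + Y) (l(Y, b) = (280 + Y)*(2*b) = 2*b*(280 + Y))
p = -1/182986 (p = 1/(2*(-302)*(280 + 13) - 6014) = 1/(2*(-302)*293 - 6014) = 1/(-176972 - 6014) = 1/(-182986) = -1/182986 ≈ -5.4649e-6)
p + B(f) = -1/182986 + 37 = 6770481/182986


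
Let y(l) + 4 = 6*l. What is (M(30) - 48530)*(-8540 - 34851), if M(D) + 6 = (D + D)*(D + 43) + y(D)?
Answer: 1908336180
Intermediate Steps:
y(l) = -4 + 6*l
M(D) = -10 + 6*D + 2*D*(43 + D) (M(D) = -6 + ((D + D)*(D + 43) + (-4 + 6*D)) = -6 + ((2*D)*(43 + D) + (-4 + 6*D)) = -6 + (2*D*(43 + D) + (-4 + 6*D)) = -6 + (-4 + 6*D + 2*D*(43 + D)) = -10 + 6*D + 2*D*(43 + D))
(M(30) - 48530)*(-8540 - 34851) = ((-10 + 2*30**2 + 92*30) - 48530)*(-8540 - 34851) = ((-10 + 2*900 + 2760) - 48530)*(-43391) = ((-10 + 1800 + 2760) - 48530)*(-43391) = (4550 - 48530)*(-43391) = -43980*(-43391) = 1908336180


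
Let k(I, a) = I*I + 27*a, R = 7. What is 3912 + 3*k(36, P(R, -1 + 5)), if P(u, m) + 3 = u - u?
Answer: 7557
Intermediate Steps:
P(u, m) = -3 (P(u, m) = -3 + (u - u) = -3 + 0 = -3)
k(I, a) = I² + 27*a
3912 + 3*k(36, P(R, -1 + 5)) = 3912 + 3*(36² + 27*(-3)) = 3912 + 3*(1296 - 81) = 3912 + 3*1215 = 3912 + 3645 = 7557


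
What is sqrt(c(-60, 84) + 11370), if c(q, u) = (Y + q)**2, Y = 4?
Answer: sqrt(14506) ≈ 120.44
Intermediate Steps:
c(q, u) = (4 + q)**2
sqrt(c(-60, 84) + 11370) = sqrt((4 - 60)**2 + 11370) = sqrt((-56)**2 + 11370) = sqrt(3136 + 11370) = sqrt(14506)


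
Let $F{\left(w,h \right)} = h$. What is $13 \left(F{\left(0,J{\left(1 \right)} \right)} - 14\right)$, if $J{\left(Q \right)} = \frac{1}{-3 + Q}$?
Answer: $- \frac{377}{2} \approx -188.5$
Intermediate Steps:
$13 \left(F{\left(0,J{\left(1 \right)} \right)} - 14\right) = 13 \left(\frac{1}{-3 + 1} - 14\right) = 13 \left(\frac{1}{-2} - 14\right) = 13 \left(- \frac{1}{2} - 14\right) = 13 \left(- \frac{29}{2}\right) = - \frac{377}{2}$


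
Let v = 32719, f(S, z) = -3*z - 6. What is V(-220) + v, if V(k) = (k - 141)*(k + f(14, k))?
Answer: -123955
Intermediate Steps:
f(S, z) = -6 - 3*z
V(k) = (-141 + k)*(-6 - 2*k) (V(k) = (k - 141)*(k + (-6 - 3*k)) = (-141 + k)*(-6 - 2*k))
V(-220) + v = (846 - 2*(-220)² + 276*(-220)) + 32719 = (846 - 2*48400 - 60720) + 32719 = (846 - 96800 - 60720) + 32719 = -156674 + 32719 = -123955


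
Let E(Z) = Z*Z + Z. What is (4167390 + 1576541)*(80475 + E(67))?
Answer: 488412196861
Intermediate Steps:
E(Z) = Z + Z**2 (E(Z) = Z**2 + Z = Z + Z**2)
(4167390 + 1576541)*(80475 + E(67)) = (4167390 + 1576541)*(80475 + 67*(1 + 67)) = 5743931*(80475 + 67*68) = 5743931*(80475 + 4556) = 5743931*85031 = 488412196861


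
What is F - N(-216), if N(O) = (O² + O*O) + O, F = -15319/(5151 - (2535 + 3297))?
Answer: -63383057/681 ≈ -93074.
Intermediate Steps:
F = 15319/681 (F = -15319/(5151 - 1*5832) = -15319/(5151 - 5832) = -15319/(-681) = -15319*(-1/681) = 15319/681 ≈ 22.495)
N(O) = O + 2*O² (N(O) = (O² + O²) + O = 2*O² + O = O + 2*O²)
F - N(-216) = 15319/681 - (-216)*(1 + 2*(-216)) = 15319/681 - (-216)*(1 - 432) = 15319/681 - (-216)*(-431) = 15319/681 - 1*93096 = 15319/681 - 93096 = -63383057/681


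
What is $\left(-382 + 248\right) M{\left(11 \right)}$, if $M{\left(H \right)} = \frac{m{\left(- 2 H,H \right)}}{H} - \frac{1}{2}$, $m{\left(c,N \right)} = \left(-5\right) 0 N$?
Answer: $67$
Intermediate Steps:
$m{\left(c,N \right)} = 0$ ($m{\left(c,N \right)} = 0 N = 0$)
$M{\left(H \right)} = - \frac{1}{2}$ ($M{\left(H \right)} = \frac{0}{H} - \frac{1}{2} = 0 - \frac{1}{2} = - \frac{1}{2}$)
$\left(-382 + 248\right) M{\left(11 \right)} = \left(-382 + 248\right) \left(- \frac{1}{2}\right) = \left(-134\right) \left(- \frac{1}{2}\right) = 67$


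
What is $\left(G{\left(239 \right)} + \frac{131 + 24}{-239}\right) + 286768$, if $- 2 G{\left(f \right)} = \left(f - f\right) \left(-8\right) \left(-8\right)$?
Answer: $\frac{68537397}{239} \approx 2.8677 \cdot 10^{5}$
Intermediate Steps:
$G{\left(f \right)} = 0$ ($G{\left(f \right)} = - \frac{\left(f - f\right) \left(-8\right) \left(-8\right)}{2} = - \frac{0 \left(-8\right) \left(-8\right)}{2} = - \frac{0 \left(-8\right)}{2} = \left(- \frac{1}{2}\right) 0 = 0$)
$\left(G{\left(239 \right)} + \frac{131 + 24}{-239}\right) + 286768 = \left(0 + \frac{131 + 24}{-239}\right) + 286768 = \left(0 - \frac{155}{239}\right) + 286768 = - \frac{155}{239} + 286768 = \frac{68537397}{239}$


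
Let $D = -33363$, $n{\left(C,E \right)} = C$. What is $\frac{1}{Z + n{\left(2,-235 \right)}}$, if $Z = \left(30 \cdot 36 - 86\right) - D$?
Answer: $\frac{1}{34359} \approx 2.9104 \cdot 10^{-5}$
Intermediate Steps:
$Z = 34357$ ($Z = \left(30 \cdot 36 - 86\right) - -33363 = \left(1080 - 86\right) + 33363 = 994 + 33363 = 34357$)
$\frac{1}{Z + n{\left(2,-235 \right)}} = \frac{1}{34357 + 2} = \frac{1}{34359}$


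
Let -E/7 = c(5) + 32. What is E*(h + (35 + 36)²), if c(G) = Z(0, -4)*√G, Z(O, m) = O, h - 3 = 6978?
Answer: -2692928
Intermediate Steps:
h = 6981 (h = 3 + 6978 = 6981)
c(G) = 0 (c(G) = 0*√G = 0)
E = -224 (E = -7*(0 + 32) = -7*32 = -224)
E*(h + (35 + 36)²) = -224*(6981 + (35 + 36)²) = -224*(6981 + 71²) = -224*(6981 + 5041) = -224*12022 = -2692928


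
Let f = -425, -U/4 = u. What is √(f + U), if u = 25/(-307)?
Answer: 5*I*√1601005/307 ≈ 20.608*I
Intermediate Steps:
u = -25/307 (u = 25*(-1/307) = -25/307 ≈ -0.081433)
U = 100/307 (U = -4*(-25/307) = 100/307 ≈ 0.32573)
√(f + U) = √(-425 + 100/307) = √(-130375/307) = 5*I*√1601005/307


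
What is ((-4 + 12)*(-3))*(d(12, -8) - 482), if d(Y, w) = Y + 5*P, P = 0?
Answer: 11280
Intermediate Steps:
d(Y, w) = Y (d(Y, w) = Y + 5*0 = Y + 0 = Y)
((-4 + 12)*(-3))*(d(12, -8) - 482) = ((-4 + 12)*(-3))*(12 - 482) = (8*(-3))*(-470) = -24*(-470) = 11280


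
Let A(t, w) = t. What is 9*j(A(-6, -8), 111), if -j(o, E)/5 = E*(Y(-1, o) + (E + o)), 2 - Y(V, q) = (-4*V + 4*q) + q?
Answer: -664335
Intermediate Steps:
Y(V, q) = 2 - 5*q + 4*V (Y(V, q) = 2 - ((-4*V + 4*q) + q) = 2 - (-4*V + 5*q) = 2 + (-5*q + 4*V) = 2 - 5*q + 4*V)
j(o, E) = -5*E*(-2 + E - 4*o) (j(o, E) = -5*E*((2 - 5*o + 4*(-1)) + (E + o)) = -5*E*((2 - 5*o - 4) + (E + o)) = -5*E*((-2 - 5*o) + (E + o)) = -5*E*(-2 + E - 4*o))
9*j(A(-6, -8), 111) = 9*(5*111*(2 - 1*111 + 4*(-6))) = 9*(5*111*(2 - 111 - 24)) = 9*(5*111*(-133)) = 9*(-73815) = -664335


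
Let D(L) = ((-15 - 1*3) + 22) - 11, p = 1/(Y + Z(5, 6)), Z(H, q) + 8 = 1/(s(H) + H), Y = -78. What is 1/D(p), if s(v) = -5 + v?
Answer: -⅐ ≈ -0.14286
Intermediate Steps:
Z(H, q) = -8 + 1/(-5 + 2*H) (Z(H, q) = -8 + 1/((-5 + H) + H) = -8 + 1/(-5 + 2*H))
p = -5/429 (p = 1/(-78 + (41 - 16*5)/(-5 + 2*5)) = 1/(-78 + (41 - 80)/(-5 + 10)) = 1/(-78 - 39/5) = 1/(-429/5) = -5/429 ≈ -0.011655)
D(L) = -7 (D(L) = ((-15 - 3) + 22) - 11 = (-18 + 22) - 11 = 4 - 11 = -7)
1/D(p) = 1/(-7) = -⅐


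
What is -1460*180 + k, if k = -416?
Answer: -263216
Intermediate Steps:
-1460*180 + k = -1460*180 - 416 = -262800 - 416 = -263216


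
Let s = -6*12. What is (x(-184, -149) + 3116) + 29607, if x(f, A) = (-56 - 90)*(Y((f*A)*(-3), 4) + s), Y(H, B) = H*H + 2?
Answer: -987651048641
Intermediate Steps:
s = -72
Y(H, B) = 2 + H² (Y(H, B) = H² + 2 = 2 + H²)
x(f, A) = 10220 - 1314*A²*f² (x(f, A) = (-56 - 90)*((2 + ((f*A)*(-3))²) - 72) = -146*((2 + ((A*f)*(-3))²) - 72) = -146*((2 + (-3*A*f)²) - 72) = -146*((2 + 9*A²*f²) - 72) = -146*(-70 + 9*A²*f²) = 10220 - 1314*A²*f²)
(x(-184, -149) + 3116) + 29607 = ((10220 - 1314*(-149)²*(-184)²) + 3116) + 29607 = ((10220 - 1314*22201*33856) + 3116) + 29607 = ((10220 - 987651091584) + 3116) + 29607 = (-987651081364 + 3116) + 29607 = -987651078248 + 29607 = -987651048641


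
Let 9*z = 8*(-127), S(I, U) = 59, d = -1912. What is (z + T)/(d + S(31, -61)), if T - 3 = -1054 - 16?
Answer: 10619/16677 ≈ 0.63675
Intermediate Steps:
T = -1067 (T = 3 + (-1054 - 16) = 3 - 1070 = -1067)
z = -1016/9 (z = (8*(-127))/9 = (⅑)*(-1016) = -1016/9 ≈ -112.89)
(z + T)/(d + S(31, -61)) = (-1016/9 - 1067)/(-1912 + 59) = -10619/9/(-1853) = -10619/9*(-1/1853) = 10619/16677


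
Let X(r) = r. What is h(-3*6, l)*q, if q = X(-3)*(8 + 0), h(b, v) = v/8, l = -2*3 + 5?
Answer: 3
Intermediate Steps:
l = -1 (l = -6 + 5 = -1)
h(b, v) = v/8 (h(b, v) = v*(⅛) = v/8)
q = -24 (q = -3*(8 + 0) = -3*8 = -24)
h(-3*6, l)*q = ((⅛)*(-1))*(-24) = -⅛*(-24) = 3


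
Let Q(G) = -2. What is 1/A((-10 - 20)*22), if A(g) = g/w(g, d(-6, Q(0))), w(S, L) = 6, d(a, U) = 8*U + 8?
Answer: -1/110 ≈ -0.0090909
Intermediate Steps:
d(a, U) = 8 + 8*U
A(g) = g/6
1/A((-10 - 20)*22) = 1/(((-10 - 20)*22)/6) = 1/((-30*22)/6) = 1/((1/6)*(-660)) = 1/(-110) = -1/110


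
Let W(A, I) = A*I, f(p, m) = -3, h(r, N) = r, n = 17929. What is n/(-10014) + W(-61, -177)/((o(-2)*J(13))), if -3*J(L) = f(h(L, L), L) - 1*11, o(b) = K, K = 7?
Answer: 80651608/245343 ≈ 328.73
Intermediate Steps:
o(b) = 7
J(L) = 14/3 (J(L) = -(-3 - 1*11)/3 = -(-3 - 11)/3 = -1/3*(-14) = 14/3)
n/(-10014) + W(-61, -177)/((o(-2)*J(13))) = 17929/(-10014) + (-61*(-177))/((7*(14/3))) = 17929*(-1/10014) + 10797/(98/3) = -17929/10014 + 10797*(3/98) = -17929/10014 + 32391/98 = 80651608/245343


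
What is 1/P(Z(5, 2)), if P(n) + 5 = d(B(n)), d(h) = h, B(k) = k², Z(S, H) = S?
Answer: 1/20 ≈ 0.050000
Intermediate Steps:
P(n) = -5 + n²
1/P(Z(5, 2)) = 1/(-5 + 5²) = 1/(-5 + 25) = 1/20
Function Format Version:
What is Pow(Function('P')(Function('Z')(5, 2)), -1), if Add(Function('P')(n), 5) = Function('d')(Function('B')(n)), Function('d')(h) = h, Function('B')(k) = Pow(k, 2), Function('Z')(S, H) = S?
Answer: Rational(1, 20) ≈ 0.050000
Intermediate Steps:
Function('P')(n) = Add(-5, Pow(n, 2))
Pow(Function('P')(Function('Z')(5, 2)), -1) = Pow(Add(-5, Pow(5, 2)), -1) = Pow(Add(-5, 25), -1) = Pow(20, -1) = Rational(1, 20)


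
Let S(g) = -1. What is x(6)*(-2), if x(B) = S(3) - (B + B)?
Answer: 26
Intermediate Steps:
x(B) = -1 - 2*B (x(B) = -1 - (B + B) = -1 - 2*B)
x(6)*(-2) = (-1 - 2*6)*(-2) = (-1 - 12)*(-2) = -13*(-2) = 26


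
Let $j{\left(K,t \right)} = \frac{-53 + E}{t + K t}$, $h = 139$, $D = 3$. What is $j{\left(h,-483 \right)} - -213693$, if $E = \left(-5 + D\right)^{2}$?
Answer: $\frac{294896341}{1380} \approx 2.1369 \cdot 10^{5}$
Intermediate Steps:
$E = 4$ ($E = \left(-5 + 3\right)^{2} = \left(-2\right)^{2} = 4$)
$j{\left(K,t \right)} = - \frac{49}{t + K t}$ ($j{\left(K,t \right)} = \frac{-53 + 4}{t + K t} = - \frac{49}{t + K t}$)
$j{\left(h,-483 \right)} - -213693 = - \frac{49}{\left(-483\right) \left(1 + 139\right)} - -213693 = \left(-49\right) \left(- \frac{1}{483}\right) \frac{1}{140} + 213693 = \frac{1}{1380} + 213693 = \frac{294896341}{1380}$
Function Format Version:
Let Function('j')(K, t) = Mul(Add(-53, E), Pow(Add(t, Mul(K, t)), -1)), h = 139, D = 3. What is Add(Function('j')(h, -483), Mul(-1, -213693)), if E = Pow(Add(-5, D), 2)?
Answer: Rational(294896341, 1380) ≈ 2.1369e+5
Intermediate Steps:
E = 4 (E = Pow(Add(-5, 3), 2) = Pow(-2, 2) = 4)
Function('j')(K, t) = Mul(-49, Pow(Add(t, Mul(K, t)), -1)) (Function('j')(K, t) = Mul(Add(-53, 4), Pow(Add(t, Mul(K, t)), -1)) = Mul(-49, Pow(Add(t, Mul(K, t)), -1)))
Add(Function('j')(h, -483), Mul(-1, -213693)) = Add(Mul(-49, Pow(-483, -1), Pow(Add(1, 139), -1)), Mul(-1, -213693)) = Add(Mul(-49, Rational(-1, 483), Pow(140, -1)), 213693) = Add(Mul(-49, Rational(-1, 483), Rational(1, 140)), 213693) = Add(Rational(1, 1380), 213693) = Rational(294896341, 1380)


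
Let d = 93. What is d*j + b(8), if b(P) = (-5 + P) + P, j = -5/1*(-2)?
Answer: 941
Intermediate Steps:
j = 10 (j = -5*1*(-2) = -5*(-2) = 10)
b(P) = -5 + 2*P
d*j + b(8) = 93*10 + (-5 + 2*8) = 930 + (-5 + 16) = 930 + 11 = 941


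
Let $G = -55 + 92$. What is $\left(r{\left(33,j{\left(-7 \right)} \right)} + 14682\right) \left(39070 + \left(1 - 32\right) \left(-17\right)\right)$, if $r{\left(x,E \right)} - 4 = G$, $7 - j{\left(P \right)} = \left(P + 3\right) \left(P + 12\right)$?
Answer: $582986631$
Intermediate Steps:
$j{\left(P \right)} = 7 - \left(3 + P\right) \left(12 + P\right)$ ($j{\left(P \right)} = 7 - \left(P + 3\right) \left(P + 12\right) = 7 - \left(3 + P\right) \left(12 + P\right)$)
$G = 37$
$r{\left(x,E \right)} = 41$ ($r{\left(x,E \right)} = 4 + 37 = 41$)
$\left(r{\left(33,j{\left(-7 \right)} \right)} + 14682\right) \left(39070 + \left(1 - 32\right) \left(-17\right)\right) = \left(41 + 14682\right) \left(39070 + \left(1 - 32\right) \left(-17\right)\right) = 14723 \left(39070 - -527\right) = 14723 \left(39070 + 527\right) = 14723 \cdot 39597 = 582986631$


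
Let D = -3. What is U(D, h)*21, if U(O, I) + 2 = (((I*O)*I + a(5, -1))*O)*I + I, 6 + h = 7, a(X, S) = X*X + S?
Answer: -1344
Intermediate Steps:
a(X, S) = S + X**2 (a(X, S) = X**2 + S = S + X**2)
h = 1 (h = -6 + 7 = 1)
U(O, I) = -2 + I + I*O*(24 + O*I**2) (U(O, I) = -2 + ((((I*O)*I + (-1 + 5**2))*O)*I + I) = -2 + (((O*I**2 + (-1 + 25))*O)*I + I) = -2 + (((O*I**2 + 24)*O)*I + I) = -2 + (((24 + O*I**2)*O)*I + I) = -2 + ((O*(24 + O*I**2))*I + I) = -2 + (I*O*(24 + O*I**2) + I) = -2 + (I + I*O*(24 + O*I**2)) = -2 + I + I*O*(24 + O*I**2))
U(D, h)*21 = (-2 + 1 + 1**3*(-3)**2 + 24*1*(-3))*21 = (-2 + 1 + 1*9 - 72)*21 = (-2 + 1 + 9 - 72)*21 = -64*21 = -1344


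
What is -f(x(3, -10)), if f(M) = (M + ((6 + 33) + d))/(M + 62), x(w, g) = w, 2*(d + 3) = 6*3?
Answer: -48/65 ≈ -0.73846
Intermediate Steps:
d = 6 (d = -3 + (6*3)/2 = -3 + (½)*18 = -3 + 9 = 6)
f(M) = (45 + M)/(62 + M) (f(M) = (M + ((6 + 33) + 6))/(M + 62) = (M + (39 + 6))/(62 + M) = (M + 45)/(62 + M) = (45 + M)/(62 + M))
-f(x(3, -10)) = -(45 + 3)/(62 + 3) = -48/65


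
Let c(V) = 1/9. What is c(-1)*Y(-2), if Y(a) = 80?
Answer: 80/9 ≈ 8.8889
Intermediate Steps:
c(V) = ⅑
c(-1)*Y(-2) = (⅑)*80 = 80/9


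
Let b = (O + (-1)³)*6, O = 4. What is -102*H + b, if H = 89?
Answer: -9060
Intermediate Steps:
b = 18 (b = (4 + (-1)³)*6 = (4 - 1)*6 = 3*6 = 18)
-102*H + b = -102*89 + 18 = -9078 + 18 = -9060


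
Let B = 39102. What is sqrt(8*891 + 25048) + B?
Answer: 39102 + 4*sqrt(2011) ≈ 39281.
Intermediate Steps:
sqrt(8*891 + 25048) + B = sqrt(8*891 + 25048) + 39102 = sqrt(7128 + 25048) + 39102 = sqrt(32176) + 39102 = 4*sqrt(2011) + 39102 = 39102 + 4*sqrt(2011)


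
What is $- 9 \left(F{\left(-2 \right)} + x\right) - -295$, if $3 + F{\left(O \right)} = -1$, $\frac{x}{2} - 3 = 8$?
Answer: $133$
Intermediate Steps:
$x = 22$ ($x = 6 + 2 \cdot 8 = 6 + 16 = 22$)
$F{\left(O \right)} = -4$ ($F{\left(O \right)} = -3 - 1 = -4$)
$- 9 \left(F{\left(-2 \right)} + x\right) - -295 = - 9 \left(-4 + 22\right) - -295 = \left(-9\right) 18 + 295 = -162 + 295 = 133$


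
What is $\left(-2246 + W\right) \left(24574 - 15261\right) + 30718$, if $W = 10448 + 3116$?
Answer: $105435252$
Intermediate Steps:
$W = 13564$
$\left(-2246 + W\right) \left(24574 - 15261\right) + 30718 = \left(-2246 + 13564\right) \left(24574 - 15261\right) + 30718 = 11318 \cdot 9313 + 30718 = 105404534 + 30718 = 105435252$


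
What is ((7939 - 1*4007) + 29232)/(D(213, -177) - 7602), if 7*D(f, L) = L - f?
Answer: -58037/13401 ≈ -4.3308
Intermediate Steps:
D(f, L) = -f/7 + L/7 (D(f, L) = (L - f)/7 = -f/7 + L/7)
((7939 - 1*4007) + 29232)/(D(213, -177) - 7602) = ((7939 - 1*4007) + 29232)/((-⅐*213 + (⅐)*(-177)) - 7602) = ((7939 - 4007) + 29232)/((-213/7 - 177/7) - 7602) = (3932 + 29232)/(-390/7 - 7602) = 33164/(-53604/7) = 33164*(-7/53604) = -58037/13401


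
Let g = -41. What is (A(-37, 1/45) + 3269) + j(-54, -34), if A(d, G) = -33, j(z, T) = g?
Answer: 3195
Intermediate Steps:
j(z, T) = -41
(A(-37, 1/45) + 3269) + j(-54, -34) = (-33 + 3269) - 41 = 3236 - 41 = 3195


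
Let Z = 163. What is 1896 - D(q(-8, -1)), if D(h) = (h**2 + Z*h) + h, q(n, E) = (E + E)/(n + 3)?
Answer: 45756/25 ≈ 1830.2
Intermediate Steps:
q(n, E) = 2*E/(3 + n) (q(n, E) = (2*E)/(3 + n) = 2*E/(3 + n))
D(h) = h**2 + 164*h (D(h) = (h**2 + 163*h) + h = h**2 + 164*h)
1896 - D(q(-8, -1)) = 1896 - 2*(-1)/(3 - 8)*(164 + 2*(-1)/(3 - 8)) = 1896 - 2*(-1)/(-5)*(164 + 2*(-1)/(-5)) = 1896 - 2*(-1)*(-1/5)*(164 + 2*(-1)*(-1/5)) = 1896 - 2*(164 + 2/5)/5 = 1896 - 2*822/(5*5) = 1896 - 1*1644/25 = 1896 - 1644/25 = 45756/25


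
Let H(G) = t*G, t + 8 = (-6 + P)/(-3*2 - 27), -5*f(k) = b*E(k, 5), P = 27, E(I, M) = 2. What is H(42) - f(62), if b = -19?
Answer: -20368/55 ≈ -370.33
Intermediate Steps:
f(k) = 38/5 (f(k) = -(-19)*2/5 = -1/5*(-38) = 38/5)
t = -95/11 (t = -8 + (-6 + 27)/(-3*2 - 27) = -8 + 21/(-6 - 27) = -8 + 21/(-33) = -8 + 21*(-1/33) = -8 - 7/11 = -95/11 ≈ -8.6364)
H(G) = -95*G/11
H(42) - f(62) = -95/11*42 - 1*38/5 = -3990/11 - 38/5 = -20368/55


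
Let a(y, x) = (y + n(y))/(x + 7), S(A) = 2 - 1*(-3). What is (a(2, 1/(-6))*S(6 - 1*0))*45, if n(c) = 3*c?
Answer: 10800/41 ≈ 263.41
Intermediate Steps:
S(A) = 5 (S(A) = 2 + 3 = 5)
a(y, x) = 4*y/(7 + x) (a(y, x) = (y + 3*y)/(x + 7) = (4*y)/(7 + x) = 4*y/(7 + x))
(a(2, 1/(-6))*S(6 - 1*0))*45 = ((4*2/(7 + 1/(-6)))*5)*45 = ((4*2/(7 + 1*(-⅙)))*5)*45 = ((4*2/(7 - ⅙))*5)*45 = ((4*2/(41/6))*5)*45 = ((4*2*(6/41))*5)*45 = ((48/41)*5)*45 = (240/41)*45 = 10800/41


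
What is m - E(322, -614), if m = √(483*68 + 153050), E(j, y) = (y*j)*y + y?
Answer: -121392098 + √185894 ≈ -1.2139e+8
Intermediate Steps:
E(j, y) = y + j*y² (E(j, y) = (j*y)*y + y = j*y² + y = y + j*y²)
m = √185894 (m = √(32844 + 153050) = √185894 ≈ 431.15)
m - E(322, -614) = √185894 - (-614)*(1 + 322*(-614)) = √185894 - (-614)*(1 - 197708) = √185894 - (-614)*(-197707) = √185894 - 1*121392098 = √185894 - 121392098 = -121392098 + √185894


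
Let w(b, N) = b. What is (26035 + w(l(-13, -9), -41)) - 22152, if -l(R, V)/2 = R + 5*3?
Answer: 3879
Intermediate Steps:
l(R, V) = -30 - 2*R (l(R, V) = -2*(R + 5*3) = -2*(R + 15) = -2*(15 + R) = -30 - 2*R)
(26035 + w(l(-13, -9), -41)) - 22152 = (26035 + (-30 - 2*(-13))) - 22152 = (26035 + (-30 + 26)) - 22152 = (26035 - 4) - 22152 = 26031 - 22152 = 3879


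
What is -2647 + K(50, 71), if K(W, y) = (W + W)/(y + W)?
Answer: -320187/121 ≈ -2646.2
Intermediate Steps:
K(W, y) = 2*W/(W + y) (K(W, y) = (2*W)/(W + y) = 2*W/(W + y))
-2647 + K(50, 71) = -2647 + 2*50/(50 + 71) = -2647 + 2*50/121 = -2647 + 2*50*(1/121) = -2647 + 100/121 = -320187/121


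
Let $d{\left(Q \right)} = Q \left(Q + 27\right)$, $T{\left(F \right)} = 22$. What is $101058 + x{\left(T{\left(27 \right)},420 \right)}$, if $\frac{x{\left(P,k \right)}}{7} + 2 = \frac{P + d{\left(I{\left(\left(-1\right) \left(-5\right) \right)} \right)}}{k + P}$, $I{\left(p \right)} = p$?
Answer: $\frac{1717797}{17} \approx 1.0105 \cdot 10^{5}$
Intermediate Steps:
$d{\left(Q \right)} = Q \left(27 + Q\right)$
$x{\left(P,k \right)} = -14 + \frac{7 \left(160 + P\right)}{P + k}$ ($x{\left(P,k \right)} = -14 + 7 \frac{P + \left(-1\right) \left(-5\right) \left(27 - -5\right)}{k + P} = -14 + 7 \frac{P + 5 \left(27 + 5\right)}{P + k} = -14 + 7 \frac{P + 5 \cdot 32}{P + k} = -14 + 7 \frac{P + 160}{P + k} = -14 + 7 \frac{160 + P}{P + k} = -14 + \frac{7 \left(160 + P\right)}{P + k}$)
$101058 + x{\left(T{\left(27 \right)},420 \right)} = 101058 + \frac{7 \left(160 - 22 - 840\right)}{22 + 420} = 101058 + \frac{7 \left(160 - 22 - 840\right)}{442} = 101058 + 7 \cdot \frac{1}{442} \left(-702\right) = 101058 - \frac{189}{17} = \frac{1717797}{17}$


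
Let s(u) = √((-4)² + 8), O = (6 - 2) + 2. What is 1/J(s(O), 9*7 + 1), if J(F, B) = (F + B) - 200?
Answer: -17/2309 - √6/9236 ≈ -0.0076277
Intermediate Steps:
O = 6 (O = 4 + 2 = 6)
s(u) = 2*√6 (s(u) = √(16 + 8) = √24 = 2*√6)
J(F, B) = -200 + B + F (J(F, B) = (B + F) - 200 = -200 + B + F)
1/J(s(O), 9*7 + 1) = 1/(-200 + (9*7 + 1) + 2*√6) = 1/(-200 + (63 + 1) + 2*√6) = 1/(-200 + 64 + 2*√6) = 1/(-136 + 2*√6)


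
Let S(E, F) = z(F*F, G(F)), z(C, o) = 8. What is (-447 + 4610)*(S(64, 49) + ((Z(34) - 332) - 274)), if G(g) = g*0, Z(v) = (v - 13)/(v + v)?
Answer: -169196809/68 ≈ -2.4882e+6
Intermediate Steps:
Z(v) = (-13 + v)/(2*v) (Z(v) = (-13 + v)/((2*v)) = (-13 + v)*(1/(2*v)) = (-13 + v)/(2*v))
G(g) = 0
S(E, F) = 8
(-447 + 4610)*(S(64, 49) + ((Z(34) - 332) - 274)) = (-447 + 4610)*(8 + (((½)*(-13 + 34)/34 - 332) - 274)) = 4163*(8 + (((½)*(1/34)*21 - 332) - 274)) = 4163*(8 + ((21/68 - 332) - 274)) = 4163*(8 + (-22555/68 - 274)) = 4163*(8 - 41187/68) = 4163*(-40643/68) = -169196809/68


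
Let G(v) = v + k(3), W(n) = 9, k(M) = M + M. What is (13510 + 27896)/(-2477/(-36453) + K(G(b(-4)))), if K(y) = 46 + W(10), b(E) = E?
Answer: 754686459/1003696 ≈ 751.91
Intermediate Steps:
k(M) = 2*M
G(v) = 6 + v (G(v) = v + 2*3 = v + 6 = 6 + v)
K(y) = 55 (K(y) = 46 + 9 = 55)
(13510 + 27896)/(-2477/(-36453) + K(G(b(-4)))) = (13510 + 27896)/(-2477/(-36453) + 55) = 41406/(-2477*(-1/36453) + 55) = 41406/(2477/36453 + 55) = 41406/(2007392/36453) = 41406*(36453/2007392) = 754686459/1003696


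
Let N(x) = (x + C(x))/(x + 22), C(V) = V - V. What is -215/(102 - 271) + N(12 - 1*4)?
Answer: 3901/2535 ≈ 1.5389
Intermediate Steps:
C(V) = 0
N(x) = x/(22 + x) (N(x) = (x + 0)/(x + 22) = x/(22 + x))
-215/(102 - 271) + N(12 - 1*4) = -215/(102 - 271) + (12 - 1*4)/(22 + (12 - 1*4)) = -215/(-169) + (12 - 4)/(22 + (12 - 4)) = -1/169*(-215) + 8/(22 + 8) = 215/169 + 8/30 = 215/169 + 8*(1/30) = 215/169 + 4/15 = 3901/2535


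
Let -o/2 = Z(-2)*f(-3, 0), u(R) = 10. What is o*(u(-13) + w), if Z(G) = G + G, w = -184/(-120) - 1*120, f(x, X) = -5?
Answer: 13016/3 ≈ 4338.7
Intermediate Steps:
w = -1777/15 (w = -184*(-1/120) - 120 = 23/15 - 120 = -1777/15 ≈ -118.47)
Z(G) = 2*G
o = -40 (o = -2*2*(-2)*(-5) = -(-8)*(-5) = -2*20 = -40)
o*(u(-13) + w) = -40*(10 - 1777/15) = -40*(-1627/15) = 13016/3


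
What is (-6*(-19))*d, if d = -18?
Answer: -2052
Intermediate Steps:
(-6*(-19))*d = -6*(-19)*(-18) = 114*(-18) = -2052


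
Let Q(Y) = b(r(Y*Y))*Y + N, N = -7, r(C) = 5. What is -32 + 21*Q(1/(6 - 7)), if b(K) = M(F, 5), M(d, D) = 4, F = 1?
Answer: -263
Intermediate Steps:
b(K) = 4
Q(Y) = -7 + 4*Y (Q(Y) = 4*Y - 7 = -7 + 4*Y)
-32 + 21*Q(1/(6 - 7)) = -32 + 21*(-7 + 4/(6 - 7)) = -32 + 21*(-7 + 4/(-1)) = -32 + 21*(-7 + 4*(-1)) = -32 + 21*(-7 - 4) = -32 + 21*(-11) = -32 - 231 = -263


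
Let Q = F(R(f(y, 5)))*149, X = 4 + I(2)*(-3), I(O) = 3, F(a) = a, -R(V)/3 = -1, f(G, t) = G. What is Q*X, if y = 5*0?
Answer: -2235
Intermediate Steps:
y = 0
R(V) = 3 (R(V) = -3*(-1) = 3)
X = -5 (X = 4 + 3*(-3) = 4 - 9 = -5)
Q = 447 (Q = 3*149 = 447)
Q*X = 447*(-5) = -2235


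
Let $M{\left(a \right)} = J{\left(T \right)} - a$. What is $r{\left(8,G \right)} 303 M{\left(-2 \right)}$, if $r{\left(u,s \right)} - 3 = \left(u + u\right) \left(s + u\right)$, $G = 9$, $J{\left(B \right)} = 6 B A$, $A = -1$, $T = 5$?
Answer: $-2333100$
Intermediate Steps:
$J{\left(B \right)} = - 6 B$ ($J{\left(B \right)} = 6 B \left(-1\right) = - 6 B$)
$r{\left(u,s \right)} = 3 + 2 u \left(s + u\right)$ ($r{\left(u,s \right)} = 3 + \left(u + u\right) \left(s + u\right) = 3 + 2 u \left(s + u\right)$)
$M{\left(a \right)} = -30 - a$ ($M{\left(a \right)} = \left(-6\right) 5 - a = -30 - a$)
$r{\left(8,G \right)} 303 M{\left(-2 \right)} = \left(3 + 2 \cdot 8^{2} + 2 \cdot 9 \cdot 8\right) 303 \left(-30 - -2\right) = \left(3 + 2 \cdot 64 + 144\right) 303 \left(-30 + 2\right) = \left(3 + 128 + 144\right) 303 \left(-28\right) = 275 \left(-8484\right) = -2333100$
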